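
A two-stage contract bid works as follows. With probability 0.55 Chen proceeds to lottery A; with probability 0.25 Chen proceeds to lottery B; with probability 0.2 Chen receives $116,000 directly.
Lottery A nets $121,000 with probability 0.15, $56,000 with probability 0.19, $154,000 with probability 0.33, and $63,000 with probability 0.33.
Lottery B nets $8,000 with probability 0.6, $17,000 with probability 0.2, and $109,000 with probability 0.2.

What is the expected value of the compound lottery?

$85,920

EV(A) = 0.15 × 121000 + 0.19 × 56000 + 0.33 × 154000 + 0.33 × 63000 = 18150 + 10640 + 50820 + 20790 = 100400
EV(B) = 0.6 × 8000 + 0.2 × 17000 + 0.2 × 109000 = 4800 + 3400 + 21800 = 30000
Branch C: 116000 (certain)
Overall = 0.55 × 100400 + 0.25 × 30000 + 0.2 × 116000 = 55220 + 7500 + 23200 = 85920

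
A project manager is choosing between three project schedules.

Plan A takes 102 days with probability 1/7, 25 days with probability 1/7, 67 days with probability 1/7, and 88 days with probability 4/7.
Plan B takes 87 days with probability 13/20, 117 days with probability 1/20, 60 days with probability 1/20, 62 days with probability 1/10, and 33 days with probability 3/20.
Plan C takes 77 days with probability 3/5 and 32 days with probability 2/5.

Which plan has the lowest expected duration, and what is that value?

Plan C (59 days)

Plan A = 1/7 × 102 + 1/7 × 25 + 1/7 × 67 + 4/7 × 88 = 14.5714 + 3.5714 + 9.5714 + 50.2857 = 78
Plan B = 13/20 × 87 + 1/20 × 117 + 1/20 × 60 + 1/10 × 62 + 3/20 × 33 = 56.55 + 5.85 + 3 + 6.2 + 4.95 = 76.55
Plan C = 3/5 × 77 + 2/5 × 32 = 46.2 + 12.8 = 59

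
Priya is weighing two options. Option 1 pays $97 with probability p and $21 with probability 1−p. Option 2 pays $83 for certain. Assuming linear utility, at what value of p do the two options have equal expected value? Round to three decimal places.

p = 0.816

p·97 + (1−p)·21 = 83
76p + 21 = 83
p = (83 − 21) / 76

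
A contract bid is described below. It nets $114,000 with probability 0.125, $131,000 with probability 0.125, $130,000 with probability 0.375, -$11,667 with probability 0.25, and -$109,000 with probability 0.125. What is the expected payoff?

$62,833.25

EV = 0.125 × 114000 + 0.125 × 131000 + 0.375 × 130000 + 0.25 × (-11667) + 0.125 × (-109000) = 14250 + 16375 + 48750 − 2916.75 − 13625 = 62833.25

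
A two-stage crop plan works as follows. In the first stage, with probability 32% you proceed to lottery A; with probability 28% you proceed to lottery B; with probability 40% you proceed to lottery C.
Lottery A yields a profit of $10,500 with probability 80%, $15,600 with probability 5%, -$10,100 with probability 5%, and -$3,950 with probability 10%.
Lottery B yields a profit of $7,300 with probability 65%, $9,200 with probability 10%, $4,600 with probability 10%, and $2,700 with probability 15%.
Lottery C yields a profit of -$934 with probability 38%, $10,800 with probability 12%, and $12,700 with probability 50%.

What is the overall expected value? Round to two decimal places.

EV(A) = 0.8 × 10500 + 0.05 × 15600 + 0.05 × (-10100) + 0.1 × (-3950) = 8400 + 780 − 505 − 395 = 8280
EV(B) = 0.65 × 7300 + 0.1 × 9200 + 0.1 × 4600 + 0.15 × 2700 = 4745 + 920 + 460 + 405 = 6530
EV(C) = 0.38 × (-934) + 0.12 × 10800 + 0.5 × 12700 = -354.92 + 1296 + 6350 = 7291.08
Overall = 0.32 × 8280 + 0.28 × 6530 + 0.4 × 7291.08 = 2649.6 + 1828.4 + 2916.432 = 7394.432

$7,394.43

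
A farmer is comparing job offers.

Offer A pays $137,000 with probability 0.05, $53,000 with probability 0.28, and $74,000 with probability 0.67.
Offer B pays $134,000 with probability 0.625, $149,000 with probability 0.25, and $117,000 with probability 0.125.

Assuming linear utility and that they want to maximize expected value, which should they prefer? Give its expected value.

Offer A = 0.05 × 137000 + 0.28 × 53000 + 0.67 × 74000 = 6850 + 14840 + 49580 = 71270
Offer B = 0.625 × 134000 + 0.25 × 149000 + 0.125 × 117000 = 83750 + 37250 + 14625 = 135625

Offer B ($135,625)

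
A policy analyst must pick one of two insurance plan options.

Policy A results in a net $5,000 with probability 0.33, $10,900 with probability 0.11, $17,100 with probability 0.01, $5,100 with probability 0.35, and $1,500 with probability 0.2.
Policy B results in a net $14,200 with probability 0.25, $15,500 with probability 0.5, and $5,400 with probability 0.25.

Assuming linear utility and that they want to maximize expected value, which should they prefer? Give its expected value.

Policy B ($12,650)

Policy A = 0.33 × 5000 + 0.11 × 10900 + 0.01 × 17100 + 0.35 × 5100 + 0.2 × 1500 = 1650 + 1199 + 171 + 1785 + 300 = 5105
Policy B = 0.25 × 14200 + 0.5 × 15500 + 0.25 × 5400 = 3550 + 7750 + 1350 = 12650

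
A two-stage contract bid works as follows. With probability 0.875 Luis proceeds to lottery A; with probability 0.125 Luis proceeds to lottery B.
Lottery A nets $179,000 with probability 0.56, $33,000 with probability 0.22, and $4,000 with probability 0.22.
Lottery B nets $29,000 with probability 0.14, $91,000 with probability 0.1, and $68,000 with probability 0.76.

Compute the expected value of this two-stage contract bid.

$102,937.50

EV(A) = 0.56 × 179000 + 0.22 × 33000 + 0.22 × 4000 = 100240 + 7260 + 880 = 108380
EV(B) = 0.14 × 29000 + 0.1 × 91000 + 0.76 × 68000 = 4060 + 9100 + 51680 = 64840
Overall = 0.875 × 108380 + 0.125 × 64840 = 94832.5 + 8105 = 102937.5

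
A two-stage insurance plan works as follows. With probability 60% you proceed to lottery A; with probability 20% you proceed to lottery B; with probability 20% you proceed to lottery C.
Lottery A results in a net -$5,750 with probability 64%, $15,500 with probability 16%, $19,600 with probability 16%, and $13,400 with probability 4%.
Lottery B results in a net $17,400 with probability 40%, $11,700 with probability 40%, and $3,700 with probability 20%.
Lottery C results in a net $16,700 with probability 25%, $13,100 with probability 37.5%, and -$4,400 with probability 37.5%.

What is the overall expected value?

$5,446.70

EV(A) = 0.64 × (-5750) + 0.16 × 15500 + 0.16 × 19600 + 0.04 × 13400 = -3680 + 2480 + 3136 + 536 = 2472
EV(B) = 0.4 × 17400 + 0.4 × 11700 + 0.2 × 3700 = 6960 + 4680 + 740 = 12380
EV(C) = 0.25 × 16700 + 0.375 × 13100 + 0.375 × (-4400) = 4175 + 4912.5 − 1650 = 7437.5
Overall = 0.6 × 2472 + 0.2 × 12380 + 0.2 × 7437.5 = 1483.2 + 2476 + 1487.5 = 5446.7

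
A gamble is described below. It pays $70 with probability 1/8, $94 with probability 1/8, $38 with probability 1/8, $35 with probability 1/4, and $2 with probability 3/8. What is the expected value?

EV = 1/8 × 70 + 1/8 × 94 + 1/8 × 38 + 1/4 × 35 + 3/8 × 2 = 8.75 + 11.75 + 4.75 + 8.75 + 0.75 = 34.75

$34.75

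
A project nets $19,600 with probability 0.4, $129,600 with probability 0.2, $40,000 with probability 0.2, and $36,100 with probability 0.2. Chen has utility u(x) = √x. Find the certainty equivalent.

E[u] = 0.4·√19600 + 0.2·√129600 + 0.2·√40000 + 0.2·√36100 = 0.4·140 + 0.2·360 + 0.2·200 + 0.2·190 = 206
CE = (206)² = 42436

$42,436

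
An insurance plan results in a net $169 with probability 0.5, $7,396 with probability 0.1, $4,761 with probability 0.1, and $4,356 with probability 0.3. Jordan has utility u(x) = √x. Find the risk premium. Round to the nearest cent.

E[u] = 0.5·√169 + 0.1·√7396 + 0.1·√4761 + 0.3·√4356 = 0.5·13 + 0.1·86 + 0.1·69 + 0.3·66 = 41.8
CE = (41.8)² = 1747.24
Risk premium = EV − CE = 2607 − 1747.24 = 859.76

$859.76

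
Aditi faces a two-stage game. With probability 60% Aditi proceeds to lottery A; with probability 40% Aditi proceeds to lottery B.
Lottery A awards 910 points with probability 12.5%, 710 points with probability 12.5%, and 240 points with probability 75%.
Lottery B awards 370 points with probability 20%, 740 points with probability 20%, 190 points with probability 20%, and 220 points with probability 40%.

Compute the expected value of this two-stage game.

368.7 points

EV(A) = 0.125 × 910 + 0.125 × 710 + 0.75 × 240 = 113.75 + 88.75 + 180 = 382.5
EV(B) = 0.2 × 370 + 0.2 × 740 + 0.2 × 190 + 0.4 × 220 = 74 + 148 + 38 + 88 = 348
Overall = 0.6 × 382.5 + 0.4 × 348 = 229.5 + 139.2 = 368.7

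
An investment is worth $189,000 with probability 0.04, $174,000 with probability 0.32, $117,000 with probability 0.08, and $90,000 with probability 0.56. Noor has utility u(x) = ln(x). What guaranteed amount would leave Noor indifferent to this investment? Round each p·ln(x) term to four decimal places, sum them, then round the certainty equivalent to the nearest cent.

E[u] = 0.04·ln(189000) + 0.32·ln(174000) + 0.08·ln(117000) + 0.56·ln(90000) = 0.4860 + 3.8614 + 0.9336 + 6.3882 = 11.6692
CE = e^11.6692 ≈ 116914.71

$116,914.71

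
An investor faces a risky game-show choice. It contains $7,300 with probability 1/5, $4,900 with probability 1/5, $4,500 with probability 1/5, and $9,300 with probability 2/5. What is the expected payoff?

EV = 1/5 × 7300 + 1/5 × 4900 + 1/5 × 4500 + 2/5 × 9300 = 1460 + 980 + 900 + 3720 = 7060

$7,060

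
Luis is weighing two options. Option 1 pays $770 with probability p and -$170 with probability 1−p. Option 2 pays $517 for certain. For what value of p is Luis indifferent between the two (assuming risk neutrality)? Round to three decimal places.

p = 0.731

p·770 + (1−p)·(-170) = 517
940p − 170 = 517
p = (517 + 170) / 940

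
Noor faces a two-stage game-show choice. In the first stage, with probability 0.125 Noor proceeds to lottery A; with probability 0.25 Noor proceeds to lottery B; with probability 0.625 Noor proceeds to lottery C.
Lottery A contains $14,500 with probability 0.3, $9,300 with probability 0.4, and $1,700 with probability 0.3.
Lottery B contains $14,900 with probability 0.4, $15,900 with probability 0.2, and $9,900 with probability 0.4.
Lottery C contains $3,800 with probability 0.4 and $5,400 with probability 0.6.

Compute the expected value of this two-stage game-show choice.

EV(A) = 0.3 × 14500 + 0.4 × 9300 + 0.3 × 1700 = 4350 + 3720 + 510 = 8580
EV(B) = 0.4 × 14900 + 0.2 × 15900 + 0.4 × 9900 = 5960 + 3180 + 3960 = 13100
EV(C) = 0.4 × 3800 + 0.6 × 5400 = 1520 + 3240 = 4760
Overall = 0.125 × 8580 + 0.25 × 13100 + 0.625 × 4760 = 1072.5 + 3275 + 2975 = 7322.5

$7,322.50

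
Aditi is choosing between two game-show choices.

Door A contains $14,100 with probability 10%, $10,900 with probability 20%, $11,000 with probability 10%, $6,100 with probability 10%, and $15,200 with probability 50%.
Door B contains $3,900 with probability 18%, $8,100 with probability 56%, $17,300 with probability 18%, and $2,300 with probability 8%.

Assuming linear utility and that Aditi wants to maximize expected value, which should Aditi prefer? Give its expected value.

Door A = 0.1 × 14100 + 0.2 × 10900 + 0.1 × 11000 + 0.1 × 6100 + 0.5 × 15200 = 1410 + 2180 + 1100 + 610 + 7600 = 12900
Door B = 0.18 × 3900 + 0.56 × 8100 + 0.18 × 17300 + 0.08 × 2300 = 702 + 4536 + 3114 + 184 = 8536

Door A ($12,900)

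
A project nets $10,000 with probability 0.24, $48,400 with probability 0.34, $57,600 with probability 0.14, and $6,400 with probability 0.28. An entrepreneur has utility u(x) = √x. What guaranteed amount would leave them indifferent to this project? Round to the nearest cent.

E[u] = 0.24·√10000 + 0.34·√48400 + 0.14·√57600 + 0.28·√6400 = 0.24·100 + 0.34·220 + 0.14·240 + 0.28·80 = 154.8
CE = (154.8)² = 23963.04

$23,963.04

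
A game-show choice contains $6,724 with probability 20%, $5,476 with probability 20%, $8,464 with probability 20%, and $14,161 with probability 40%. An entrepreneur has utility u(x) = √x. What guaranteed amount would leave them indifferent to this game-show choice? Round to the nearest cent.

E[u] = 0.2·√6724 + 0.2·√5476 + 0.2·√8464 + 0.4·√14161 = 0.2·82 + 0.2·74 + 0.2·92 + 0.4·119 = 97.2
CE = (97.2)² = 9447.84

$9,447.84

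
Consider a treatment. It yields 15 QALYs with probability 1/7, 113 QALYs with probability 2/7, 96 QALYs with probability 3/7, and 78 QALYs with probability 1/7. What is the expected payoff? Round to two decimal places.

86.71 QALYs

EV = 1/7 × 15 + 2/7 × 113 + 3/7 × 96 + 1/7 × 78 = 2.1429 + 32.2857 + 41.1429 + 11.1429 = 86.7143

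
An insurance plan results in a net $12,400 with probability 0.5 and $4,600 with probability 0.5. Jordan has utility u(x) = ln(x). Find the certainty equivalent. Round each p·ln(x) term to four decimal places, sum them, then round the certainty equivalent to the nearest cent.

E[u] = 0.5·ln(12400) + 0.5·ln(4600) = 4.7127 + 4.2169 = 8.9296
CE = e^8.9296 ≈ 7552.24

$7,552.24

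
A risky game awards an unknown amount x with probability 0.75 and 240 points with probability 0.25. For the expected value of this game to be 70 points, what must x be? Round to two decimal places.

x = 13.33 points

0.75·x + 0.25·240 = 70
0.75·x = 70 − 60 = 10
x = 10 / 0.75 = 13.3333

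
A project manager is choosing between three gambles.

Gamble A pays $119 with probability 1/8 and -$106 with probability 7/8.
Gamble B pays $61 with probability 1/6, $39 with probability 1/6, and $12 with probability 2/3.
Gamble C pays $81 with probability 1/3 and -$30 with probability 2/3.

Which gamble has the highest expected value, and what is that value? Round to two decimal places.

Gamble B ($24.67)

Gamble A = 1/8 × 119 + 7/8 × (-106) = 14.875 − 92.75 = -77.875
Gamble B = 1/6 × 61 + 1/6 × 39 + 2/3 × 12 = 10.1667 + 6.5 + 8 = 24.6667
Gamble C = 1/3 × 81 + 2/3 × (-30) = 27 − 20 = 7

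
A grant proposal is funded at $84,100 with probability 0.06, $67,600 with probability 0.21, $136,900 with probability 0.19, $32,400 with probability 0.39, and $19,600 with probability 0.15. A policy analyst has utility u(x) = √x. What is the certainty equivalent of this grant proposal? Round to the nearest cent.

$54,522.25

E[u] = 0.06·√84100 + 0.21·√67600 + 0.19·√136900 + 0.39·√32400 + 0.15·√19600 = 0.06·290 + 0.21·260 + 0.19·370 + 0.39·180 + 0.15·140 = 233.5
CE = (233.5)² = 54522.25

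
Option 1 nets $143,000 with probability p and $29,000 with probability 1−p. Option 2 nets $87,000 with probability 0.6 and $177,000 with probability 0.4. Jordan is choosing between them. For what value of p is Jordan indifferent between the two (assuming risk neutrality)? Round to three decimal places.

EV(Option 2) = 0.6 × 87000 + 0.4 × 177000 = 52200 + 70800 = 123000
p·143000 + (1−p)·29000 = 123000
114000p + 29000 = 123000
p = (123000 − 29000) / 114000

p = 0.825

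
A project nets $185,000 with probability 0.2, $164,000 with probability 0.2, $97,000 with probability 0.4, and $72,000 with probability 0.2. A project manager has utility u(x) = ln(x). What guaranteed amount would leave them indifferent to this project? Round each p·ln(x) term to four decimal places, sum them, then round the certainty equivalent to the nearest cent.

$115,497.02

E[u] = 0.2·ln(185000) + 0.2·ln(164000) + 0.4·ln(97000) + 0.2·ln(72000) = 2.4256 + 2.4015 + 4.5930 + 2.2369 = 11.6570
CE = e^11.6570 ≈ 115497.02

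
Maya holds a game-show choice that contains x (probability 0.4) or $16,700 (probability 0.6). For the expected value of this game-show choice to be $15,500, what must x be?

x = $13,700

0.4·x + 0.6·16700 = 15500
0.4·x = 15500 − 10020 = 5480
x = 5480 / 0.4 = 13700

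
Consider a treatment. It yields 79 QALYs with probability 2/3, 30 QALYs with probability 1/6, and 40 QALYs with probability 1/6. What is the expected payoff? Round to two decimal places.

64.33 QALYs

EV = 2/3 × 79 + 1/6 × 30 + 1/6 × 40 = 52.6667 + 5 + 6.6667 = 64.3333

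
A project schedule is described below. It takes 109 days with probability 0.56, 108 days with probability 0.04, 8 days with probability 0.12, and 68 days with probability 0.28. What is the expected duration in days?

85.36 days

EV = 0.56 × 109 + 0.04 × 108 + 0.12 × 8 + 0.28 × 68 = 61.04 + 4.32 + 0.96 + 19.04 = 85.36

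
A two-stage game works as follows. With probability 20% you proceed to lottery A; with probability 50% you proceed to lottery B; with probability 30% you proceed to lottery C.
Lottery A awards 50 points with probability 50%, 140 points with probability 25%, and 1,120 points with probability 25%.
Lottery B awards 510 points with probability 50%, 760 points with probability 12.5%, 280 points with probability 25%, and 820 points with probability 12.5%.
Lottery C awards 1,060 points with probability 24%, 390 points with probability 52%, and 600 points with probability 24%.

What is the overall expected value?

EV(A) = 0.5 × 50 + 0.25 × 140 + 0.25 × 1120 = 25 + 35 + 280 = 340
EV(B) = 0.5 × 510 + 0.125 × 760 + 0.25 × 280 + 0.125 × 820 = 255 + 95 + 70 + 102.5 = 522.5
EV(C) = 0.24 × 1060 + 0.52 × 390 + 0.24 × 600 = 254.4 + 202.8 + 144 = 601.2
Overall = 0.2 × 340 + 0.5 × 522.5 + 0.3 × 601.2 = 68 + 261.25 + 180.36 = 509.61

509.61 points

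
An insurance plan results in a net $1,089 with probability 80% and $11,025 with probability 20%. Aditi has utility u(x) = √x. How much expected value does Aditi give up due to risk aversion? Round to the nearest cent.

E[u] = 0.8·√1089 + 0.2·√11025 = 0.8·33 + 0.2·105 = 47.4
CE = (47.4)² = 2246.76
Risk premium = EV − CE = 3076.2 − 2246.76 = 829.44

$829.44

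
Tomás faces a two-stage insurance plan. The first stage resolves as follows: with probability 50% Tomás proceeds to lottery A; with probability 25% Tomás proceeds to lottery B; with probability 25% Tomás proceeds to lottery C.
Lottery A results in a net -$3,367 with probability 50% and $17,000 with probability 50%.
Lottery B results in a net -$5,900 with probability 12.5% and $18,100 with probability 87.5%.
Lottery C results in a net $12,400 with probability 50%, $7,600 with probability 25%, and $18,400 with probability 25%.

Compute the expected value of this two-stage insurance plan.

EV(A) = 0.5 × (-3367) + 0.5 × 17000 = -1683.5 + 8500 = 6816.5
EV(B) = 0.125 × (-5900) + 0.875 × 18100 = -737.5 + 15837.5 = 15100
EV(C) = 0.5 × 12400 + 0.25 × 7600 + 0.25 × 18400 = 6200 + 1900 + 4600 = 12700
Overall = 0.5 × 6816.5 + 0.25 × 15100 + 0.25 × 12700 = 3408.25 + 3775 + 3175 = 10358.25

$10,358.25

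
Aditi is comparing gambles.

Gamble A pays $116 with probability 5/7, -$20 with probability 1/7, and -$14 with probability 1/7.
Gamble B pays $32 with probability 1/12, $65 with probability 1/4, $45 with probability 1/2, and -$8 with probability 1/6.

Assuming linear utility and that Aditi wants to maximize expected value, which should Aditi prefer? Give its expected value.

Gamble A ($78)

Gamble A = 5/7 × 116 + 1/7 × (-20) + 1/7 × (-14) = 82.8571 − 2.8571 − 2 = 78
Gamble B = 1/12 × 32 + 1/4 × 65 + 1/2 × 45 + 1/6 × (-8) = 2.6667 + 16.25 + 22.5 − 1.3333 = 40.0833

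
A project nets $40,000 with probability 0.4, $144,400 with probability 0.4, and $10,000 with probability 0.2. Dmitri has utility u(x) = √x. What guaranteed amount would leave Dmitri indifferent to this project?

E[u] = 0.4·√40000 + 0.4·√144400 + 0.2·√10000 = 0.4·200 + 0.4·380 + 0.2·100 = 252
CE = (252)² = 63504

$63,504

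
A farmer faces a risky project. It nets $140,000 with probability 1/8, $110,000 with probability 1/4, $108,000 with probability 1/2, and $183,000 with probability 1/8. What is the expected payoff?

EV = 1/8 × 140000 + 1/4 × 110000 + 1/2 × 108000 + 1/8 × 183000 = 17500 + 27500 + 54000 + 22875 = 121875

$121,875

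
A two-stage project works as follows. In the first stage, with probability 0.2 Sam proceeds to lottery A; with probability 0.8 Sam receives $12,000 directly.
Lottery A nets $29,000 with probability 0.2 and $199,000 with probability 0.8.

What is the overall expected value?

$42,600

EV(A) = 0.2 × 29000 + 0.8 × 199000 = 5800 + 159200 = 165000
Branch B: 12000 (certain)
Overall = 0.2 × 165000 + 0.8 × 12000 = 33000 + 9600 = 42600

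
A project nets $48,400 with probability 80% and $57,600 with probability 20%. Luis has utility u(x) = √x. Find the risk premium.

E[u] = 0.8·√48400 + 0.2·√57600 = 0.8·220 + 0.2·240 = 224
CE = (224)² = 50176
Risk premium = EV − CE = 50240 − 50176 = 64

$64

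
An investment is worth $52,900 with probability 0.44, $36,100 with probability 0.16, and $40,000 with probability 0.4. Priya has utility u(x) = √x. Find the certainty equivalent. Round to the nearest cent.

E[u] = 0.44·√52900 + 0.16·√36100 + 0.4·√40000 = 0.44·230 + 0.16·190 + 0.4·200 = 211.6
CE = (211.6)² = 44774.56

$44,774.56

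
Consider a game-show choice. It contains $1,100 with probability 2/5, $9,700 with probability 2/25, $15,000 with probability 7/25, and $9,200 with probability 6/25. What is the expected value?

$7,624

EV = 2/5 × 1100 + 2/25 × 9700 + 7/25 × 15000 + 6/25 × 9200 = 440 + 776 + 4200 + 2208 = 7624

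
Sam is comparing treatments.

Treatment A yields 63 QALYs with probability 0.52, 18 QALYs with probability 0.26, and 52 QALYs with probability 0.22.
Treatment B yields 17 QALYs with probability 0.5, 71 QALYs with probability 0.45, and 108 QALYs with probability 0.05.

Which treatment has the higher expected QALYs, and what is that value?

Treatment A = 0.52 × 63 + 0.26 × 18 + 0.22 × 52 = 32.76 + 4.68 + 11.44 = 48.88
Treatment B = 0.5 × 17 + 0.45 × 71 + 0.05 × 108 = 8.5 + 31.95 + 5.4 = 45.85

Treatment A (48.88 QALYs)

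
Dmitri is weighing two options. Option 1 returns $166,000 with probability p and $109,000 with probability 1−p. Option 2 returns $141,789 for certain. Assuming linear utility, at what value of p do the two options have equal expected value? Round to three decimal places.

p = 0.575

p·166000 + (1−p)·109000 = 141789
57000p + 109000 = 141789
p = (141789 − 109000) / 57000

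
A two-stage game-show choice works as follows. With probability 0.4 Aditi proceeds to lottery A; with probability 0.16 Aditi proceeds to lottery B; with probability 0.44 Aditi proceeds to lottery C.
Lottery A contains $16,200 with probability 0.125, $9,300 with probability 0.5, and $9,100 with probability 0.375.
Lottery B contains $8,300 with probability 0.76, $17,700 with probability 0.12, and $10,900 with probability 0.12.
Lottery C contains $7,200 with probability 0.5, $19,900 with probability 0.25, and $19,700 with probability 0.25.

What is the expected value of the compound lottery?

EV(A) = 0.125 × 16200 + 0.5 × 9300 + 0.375 × 9100 = 2025 + 4650 + 3412.5 = 10087.5
EV(B) = 0.76 × 8300 + 0.12 × 17700 + 0.12 × 10900 = 6308 + 2124 + 1308 = 9740
EV(C) = 0.5 × 7200 + 0.25 × 19900 + 0.25 × 19700 = 3600 + 4975 + 4925 = 13500
Overall = 0.4 × 10087.5 + 0.16 × 9740 + 0.44 × 13500 = 4035 + 1558.4 + 5940 = 11533.4

$11,533.40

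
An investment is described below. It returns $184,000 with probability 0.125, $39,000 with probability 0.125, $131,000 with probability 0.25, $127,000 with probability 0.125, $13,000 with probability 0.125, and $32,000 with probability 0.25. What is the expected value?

EV = 0.125 × 184000 + 0.125 × 39000 + 0.25 × 131000 + 0.125 × 127000 + 0.125 × 13000 + 0.25 × 32000 = 23000 + 4875 + 32750 + 15875 + 1625 + 8000 = 86125

$86,125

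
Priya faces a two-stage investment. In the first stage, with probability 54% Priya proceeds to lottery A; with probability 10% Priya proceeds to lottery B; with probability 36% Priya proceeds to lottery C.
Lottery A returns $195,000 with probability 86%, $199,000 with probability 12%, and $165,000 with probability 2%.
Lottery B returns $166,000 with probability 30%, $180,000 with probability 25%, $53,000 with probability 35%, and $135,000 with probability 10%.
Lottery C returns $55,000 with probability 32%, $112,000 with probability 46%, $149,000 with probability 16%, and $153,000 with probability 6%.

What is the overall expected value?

$154,690.60

EV(A) = 0.86 × 195000 + 0.12 × 199000 + 0.02 × 165000 = 167700 + 23880 + 3300 = 194880
EV(B) = 0.3 × 166000 + 0.25 × 180000 + 0.35 × 53000 + 0.1 × 135000 = 49800 + 45000 + 18550 + 13500 = 126850
EV(C) = 0.32 × 55000 + 0.46 × 112000 + 0.16 × 149000 + 0.06 × 153000 = 17600 + 51520 + 23840 + 9180 = 102140
Overall = 0.54 × 194880 + 0.1 × 126850 + 0.36 × 102140 = 105235.2 + 12685 + 36770.4 = 154690.6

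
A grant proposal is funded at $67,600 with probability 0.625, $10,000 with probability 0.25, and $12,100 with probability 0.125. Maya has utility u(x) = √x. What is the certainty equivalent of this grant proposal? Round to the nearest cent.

$40,501.56

E[u] = 0.625·√67600 + 0.25·√10000 + 0.125·√12100 = 0.625·260 + 0.25·100 + 0.125·110 = 201.25
CE = (201.25)² = 40501.5625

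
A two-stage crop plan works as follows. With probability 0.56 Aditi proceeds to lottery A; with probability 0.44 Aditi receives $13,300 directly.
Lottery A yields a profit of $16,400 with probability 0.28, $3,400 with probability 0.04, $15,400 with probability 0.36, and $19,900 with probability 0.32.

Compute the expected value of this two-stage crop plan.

$15,170.40

EV(A) = 0.28 × 16400 + 0.04 × 3400 + 0.36 × 15400 + 0.32 × 19900 = 4592 + 136 + 5544 + 6368 = 16640
Branch B: 13300 (certain)
Overall = 0.56 × 16640 + 0.44 × 13300 = 9318.4 + 5852 = 15170.4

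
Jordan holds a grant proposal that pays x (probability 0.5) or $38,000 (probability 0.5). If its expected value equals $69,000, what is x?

0.5·x + 0.5·38000 = 69000
0.5·x = 69000 − 19000 = 50000
x = 50000 / 0.5 = 100000

x = $100,000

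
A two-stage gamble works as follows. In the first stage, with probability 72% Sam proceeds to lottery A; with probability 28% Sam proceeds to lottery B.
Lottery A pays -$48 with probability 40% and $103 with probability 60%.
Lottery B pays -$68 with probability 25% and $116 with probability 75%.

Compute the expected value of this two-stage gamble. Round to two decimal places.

$50.27

EV(A) = 0.4 × (-48) + 0.6 × 103 = -19.2 + 61.8 = 42.6
EV(B) = 0.25 × (-68) + 0.75 × 116 = -17 + 87 = 70
Overall = 0.72 × 42.6 + 0.28 × 70 = 30.672 + 19.6 = 50.272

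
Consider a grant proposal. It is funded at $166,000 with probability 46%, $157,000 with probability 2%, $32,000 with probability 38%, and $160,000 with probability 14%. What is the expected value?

EV = 0.46 × 166000 + 0.02 × 157000 + 0.38 × 32000 + 0.14 × 160000 = 76360 + 3140 + 12160 + 22400 = 114060

$114,060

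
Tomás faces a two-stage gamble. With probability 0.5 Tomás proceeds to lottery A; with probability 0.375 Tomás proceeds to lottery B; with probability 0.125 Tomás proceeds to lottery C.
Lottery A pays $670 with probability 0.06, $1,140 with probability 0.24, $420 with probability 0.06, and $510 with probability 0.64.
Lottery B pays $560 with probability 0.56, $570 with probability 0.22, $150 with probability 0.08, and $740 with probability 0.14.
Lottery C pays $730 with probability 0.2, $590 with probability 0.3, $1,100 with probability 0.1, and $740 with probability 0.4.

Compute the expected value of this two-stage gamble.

EV(A) = 0.06 × 670 + 0.24 × 1140 + 0.06 × 420 + 0.64 × 510 = 40.2 + 273.6 + 25.2 + 326.4 = 665.4
EV(B) = 0.56 × 560 + 0.22 × 570 + 0.08 × 150 + 0.14 × 740 = 313.6 + 125.4 + 12 + 103.6 = 554.6
EV(C) = 0.2 × 730 + 0.3 × 590 + 0.1 × 1100 + 0.4 × 740 = 146 + 177 + 110 + 296 = 729
Overall = 0.5 × 665.4 + 0.375 × 554.6 + 0.125 × 729 = 332.7 + 207.975 + 91.125 = 631.8

$631.80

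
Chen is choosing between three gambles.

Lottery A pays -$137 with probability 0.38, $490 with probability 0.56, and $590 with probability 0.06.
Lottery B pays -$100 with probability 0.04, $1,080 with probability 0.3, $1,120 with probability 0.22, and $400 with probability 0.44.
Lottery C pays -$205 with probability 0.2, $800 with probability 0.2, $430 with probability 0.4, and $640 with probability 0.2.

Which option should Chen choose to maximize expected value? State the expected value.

Lottery B ($742.40)

Lottery A = 0.38 × (-137) + 0.56 × 490 + 0.06 × 590 = -52.06 + 274.4 + 35.4 = 257.74
Lottery B = 0.04 × (-100) + 0.3 × 1080 + 0.22 × 1120 + 0.44 × 400 = -4 + 324 + 246.4 + 176 = 742.4
Lottery C = 0.2 × (-205) + 0.2 × 800 + 0.4 × 430 + 0.2 × 640 = -41 + 160 + 172 + 128 = 419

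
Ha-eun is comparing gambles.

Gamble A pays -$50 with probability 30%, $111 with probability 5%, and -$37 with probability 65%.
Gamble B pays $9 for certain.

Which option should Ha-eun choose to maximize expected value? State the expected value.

Gamble B ($9)

Gamble A = 0.3 × (-50) + 0.05 × 111 + 0.65 × (-37) = -15 + 5.55 − 24.05 = -33.5
Gamble B: 9 (certain)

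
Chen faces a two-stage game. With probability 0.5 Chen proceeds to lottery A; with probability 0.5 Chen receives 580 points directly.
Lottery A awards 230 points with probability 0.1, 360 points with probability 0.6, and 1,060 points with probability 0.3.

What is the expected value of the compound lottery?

568.5 points

EV(A) = 0.1 × 230 + 0.6 × 360 + 0.3 × 1060 = 23 + 216 + 318 = 557
Branch B: 580 (certain)
Overall = 0.5 × 557 + 0.5 × 580 = 278.5 + 290 = 568.5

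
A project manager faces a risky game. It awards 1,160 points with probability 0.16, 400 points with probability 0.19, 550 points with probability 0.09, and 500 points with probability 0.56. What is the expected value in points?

EV = 0.16 × 1160 + 0.19 × 400 + 0.09 × 550 + 0.56 × 500 = 185.6 + 76 + 49.5 + 280 = 591.1

591.1 points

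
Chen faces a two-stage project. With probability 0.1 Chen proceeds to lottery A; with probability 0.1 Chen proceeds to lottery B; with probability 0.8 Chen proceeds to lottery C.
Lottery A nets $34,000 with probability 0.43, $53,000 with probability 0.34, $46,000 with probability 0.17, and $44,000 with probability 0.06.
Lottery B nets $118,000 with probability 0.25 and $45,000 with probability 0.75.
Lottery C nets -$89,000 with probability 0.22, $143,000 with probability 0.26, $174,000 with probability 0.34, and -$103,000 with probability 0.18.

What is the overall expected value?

EV(A) = 0.43 × 34000 + 0.34 × 53000 + 0.17 × 46000 + 0.06 × 44000 = 14620 + 18020 + 7820 + 2640 = 43100
EV(B) = 0.25 × 118000 + 0.75 × 45000 = 29500 + 33750 = 63250
EV(C) = 0.22 × (-89000) + 0.26 × 143000 + 0.34 × 174000 + 0.18 × (-103000) = -19580 + 37180 + 59160 − 18540 = 58220
Overall = 0.1 × 43100 + 0.1 × 63250 + 0.8 × 58220 = 4310 + 6325 + 46576 = 57211

$57,211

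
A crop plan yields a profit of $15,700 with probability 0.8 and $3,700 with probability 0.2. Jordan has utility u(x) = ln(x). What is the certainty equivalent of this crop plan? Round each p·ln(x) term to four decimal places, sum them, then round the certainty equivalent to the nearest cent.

E[u] = 0.8·ln(15700) + 0.2·ln(3700) = 7.7291 + 1.6432 = 9.3723
CE = e^9.3723 ≈ 11758.13

$11,758.13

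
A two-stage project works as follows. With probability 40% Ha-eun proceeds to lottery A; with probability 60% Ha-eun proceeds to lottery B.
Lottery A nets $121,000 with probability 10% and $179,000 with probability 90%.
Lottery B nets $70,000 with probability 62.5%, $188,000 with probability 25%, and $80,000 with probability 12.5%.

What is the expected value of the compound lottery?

$129,730

EV(A) = 0.1 × 121000 + 0.9 × 179000 = 12100 + 161100 = 173200
EV(B) = 0.625 × 70000 + 0.25 × 188000 + 0.125 × 80000 = 43750 + 47000 + 10000 = 100750
Overall = 0.4 × 173200 + 0.6 × 100750 = 69280 + 60450 = 129730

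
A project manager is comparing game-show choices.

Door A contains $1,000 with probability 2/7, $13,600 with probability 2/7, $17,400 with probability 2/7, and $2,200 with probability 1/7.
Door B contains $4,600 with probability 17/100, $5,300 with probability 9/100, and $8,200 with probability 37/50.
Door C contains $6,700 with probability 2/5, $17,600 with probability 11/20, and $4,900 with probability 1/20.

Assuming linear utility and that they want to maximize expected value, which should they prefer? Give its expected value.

Door A = 2/7 × 1000 + 2/7 × 13600 + 2/7 × 17400 + 1/7 × 2200 = 285.7143 + 3885.7143 + 4971.4286 + 314.2857 = 9457.1429
Door B = 17/100 × 4600 + 9/100 × 5300 + 37/50 × 8200 = 782 + 477 + 6068 = 7327
Door C = 2/5 × 6700 + 11/20 × 17600 + 1/20 × 4900 = 2680 + 9680 + 245 = 12605

Door C ($12,605)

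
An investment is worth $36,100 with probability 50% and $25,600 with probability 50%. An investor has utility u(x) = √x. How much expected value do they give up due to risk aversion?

E[u] = 0.5·√36100 + 0.5·√25600 = 0.5·190 + 0.5·160 = 175
CE = (175)² = 30625
Risk premium = EV − CE = 30850 − 30625 = 225

$225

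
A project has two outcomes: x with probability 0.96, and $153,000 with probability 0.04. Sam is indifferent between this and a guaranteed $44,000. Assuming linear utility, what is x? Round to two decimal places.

x = $39,458.33

0.96·x + 0.04·153000 = 44000
0.96·x = 44000 − 6120 = 37880
x = 37880 / 0.96 = 39458.3333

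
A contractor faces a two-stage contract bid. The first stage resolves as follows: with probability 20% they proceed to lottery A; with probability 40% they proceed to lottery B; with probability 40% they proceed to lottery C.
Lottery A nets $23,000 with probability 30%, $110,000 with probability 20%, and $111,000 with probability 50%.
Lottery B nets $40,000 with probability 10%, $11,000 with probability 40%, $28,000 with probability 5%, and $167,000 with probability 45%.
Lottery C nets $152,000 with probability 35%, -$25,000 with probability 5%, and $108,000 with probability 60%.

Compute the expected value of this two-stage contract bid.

$97,560

EV(A) = 0.3 × 23000 + 0.2 × 110000 + 0.5 × 111000 = 6900 + 22000 + 55500 = 84400
EV(B) = 0.1 × 40000 + 0.4 × 11000 + 0.05 × 28000 + 0.45 × 167000 = 4000 + 4400 + 1400 + 75150 = 84950
EV(C) = 0.35 × 152000 + 0.05 × (-25000) + 0.6 × 108000 = 53200 − 1250 + 64800 = 116750
Overall = 0.2 × 84400 + 0.4 × 84950 + 0.4 × 116750 = 16880 + 33980 + 46700 = 97560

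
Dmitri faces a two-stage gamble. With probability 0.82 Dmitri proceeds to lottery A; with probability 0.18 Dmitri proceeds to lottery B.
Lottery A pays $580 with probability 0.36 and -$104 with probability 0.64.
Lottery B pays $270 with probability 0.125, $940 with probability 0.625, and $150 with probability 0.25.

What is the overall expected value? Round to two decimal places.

EV(A) = 0.36 × 580 + 0.64 × (-104) = 208.8 − 66.56 = 142.24
EV(B) = 0.125 × 270 + 0.625 × 940 + 0.25 × 150 = 33.75 + 587.5 + 37.5 = 658.75
Overall = 0.82 × 142.24 + 0.18 × 658.75 = 116.6368 + 118.575 = 235.2118

$235.21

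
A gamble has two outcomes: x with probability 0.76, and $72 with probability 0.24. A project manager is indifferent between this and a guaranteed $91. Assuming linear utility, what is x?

x = $97

0.76·x + 0.24·72 = 91
0.76·x = 91 − 17.28 = 73.72
x = 73.72 / 0.76 = 97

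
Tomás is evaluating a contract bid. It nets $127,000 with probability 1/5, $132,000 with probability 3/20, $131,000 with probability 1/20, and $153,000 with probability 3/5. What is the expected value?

$143,550

EV = 1/5 × 127000 + 3/20 × 132000 + 1/20 × 131000 + 3/5 × 153000 = 25400 + 19800 + 6550 + 91800 = 143550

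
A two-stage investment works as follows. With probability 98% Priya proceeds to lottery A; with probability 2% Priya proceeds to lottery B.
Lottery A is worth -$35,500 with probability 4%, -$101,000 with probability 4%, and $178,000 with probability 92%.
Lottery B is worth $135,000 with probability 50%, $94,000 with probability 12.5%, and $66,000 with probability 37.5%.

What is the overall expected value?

$157,214

EV(A) = 0.04 × (-35500) + 0.04 × (-101000) + 0.92 × 178000 = -1420 − 4040 + 163760 = 158300
EV(B) = 0.5 × 135000 + 0.125 × 94000 + 0.375 × 66000 = 67500 + 11750 + 24750 = 104000
Overall = 0.98 × 158300 + 0.02 × 104000 = 155134 + 2080 = 157214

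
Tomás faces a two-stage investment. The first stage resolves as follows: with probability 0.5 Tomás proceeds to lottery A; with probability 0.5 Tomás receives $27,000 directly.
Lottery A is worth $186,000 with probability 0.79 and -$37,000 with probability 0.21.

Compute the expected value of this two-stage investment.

EV(A) = 0.79 × 186000 + 0.21 × (-37000) = 146940 − 7770 = 139170
Branch B: 27000 (certain)
Overall = 0.5 × 139170 + 0.5 × 27000 = 69585 + 13500 = 83085

$83,085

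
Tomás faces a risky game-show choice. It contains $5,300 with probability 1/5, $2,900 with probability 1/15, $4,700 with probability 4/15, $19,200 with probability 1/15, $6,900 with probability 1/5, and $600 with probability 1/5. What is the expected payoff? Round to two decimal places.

$5,286.67

EV = 1/5 × 5300 + 1/15 × 2900 + 4/15 × 4700 + 1/15 × 19200 + 1/5 × 6900 + 1/5 × 600 = 1060 + 193.3333 + 1253.3333 + 1280 + 1380 + 120 = 5286.6667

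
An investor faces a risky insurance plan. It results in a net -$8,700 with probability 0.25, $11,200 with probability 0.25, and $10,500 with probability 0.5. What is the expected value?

$5,875

EV = 0.25 × (-8700) + 0.25 × 11200 + 0.5 × 10500 = -2175 + 2800 + 5250 = 5875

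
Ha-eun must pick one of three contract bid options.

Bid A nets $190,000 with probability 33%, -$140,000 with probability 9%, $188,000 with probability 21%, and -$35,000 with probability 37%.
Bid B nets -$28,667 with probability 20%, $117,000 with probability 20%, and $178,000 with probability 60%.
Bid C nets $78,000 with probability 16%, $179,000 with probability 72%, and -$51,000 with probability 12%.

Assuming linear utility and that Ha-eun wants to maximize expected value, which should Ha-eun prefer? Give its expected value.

Bid C ($135,240)

Bid A = 0.33 × 190000 + 0.09 × (-140000) + 0.21 × 188000 + 0.37 × (-35000) = 62700 − 12600 + 39480 − 12950 = 76630
Bid B = 0.2 × (-28667) + 0.2 × 117000 + 0.6 × 178000 = -5733.4 + 23400 + 106800 = 124466.6
Bid C = 0.16 × 78000 + 0.72 × 179000 + 0.12 × (-51000) = 12480 + 128880 − 6120 = 135240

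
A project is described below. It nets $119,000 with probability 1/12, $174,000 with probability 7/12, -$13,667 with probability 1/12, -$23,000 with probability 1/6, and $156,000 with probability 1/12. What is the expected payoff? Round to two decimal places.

$119,444.42

EV = 1/12 × 119000 + 7/12 × 174000 + 1/12 × (-13667) + 1/6 × (-23000) + 1/12 × 156000 = 9916.6667 + 101500 − 1138.9167 − 3833.3333 + 13000 = 119444.4167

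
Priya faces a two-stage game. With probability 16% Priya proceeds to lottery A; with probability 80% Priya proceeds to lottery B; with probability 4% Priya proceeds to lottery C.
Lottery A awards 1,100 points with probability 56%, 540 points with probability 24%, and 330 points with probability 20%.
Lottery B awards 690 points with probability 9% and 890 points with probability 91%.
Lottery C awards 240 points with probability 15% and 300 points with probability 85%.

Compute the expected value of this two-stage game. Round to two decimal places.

EV(A) = 0.56 × 1100 + 0.24 × 540 + 0.2 × 330 = 616 + 129.6 + 66 = 811.6
EV(B) = 0.09 × 690 + 0.91 × 890 = 62.1 + 809.9 = 872
EV(C) = 0.15 × 240 + 0.85 × 300 = 36 + 255 = 291
Overall = 0.16 × 811.6 + 0.8 × 872 + 0.04 × 291 = 129.856 + 697.6 + 11.64 = 839.096

839.10 points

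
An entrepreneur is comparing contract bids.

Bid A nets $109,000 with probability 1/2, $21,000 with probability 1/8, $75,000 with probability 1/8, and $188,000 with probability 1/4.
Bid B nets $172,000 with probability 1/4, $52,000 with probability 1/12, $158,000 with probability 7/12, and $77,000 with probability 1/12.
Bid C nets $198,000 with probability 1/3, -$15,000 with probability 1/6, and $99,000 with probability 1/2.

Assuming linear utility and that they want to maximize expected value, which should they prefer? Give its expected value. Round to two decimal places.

Bid A = 1/2 × 109000 + 1/8 × 21000 + 1/8 × 75000 + 1/4 × 188000 = 54500 + 2625 + 9375 + 47000 = 113500
Bid B = 1/4 × 172000 + 1/12 × 52000 + 7/12 × 158000 + 1/12 × 77000 = 43000 + 4333.3333 + 92166.6667 + 6416.6667 = 145916.6667
Bid C = 1/3 × 198000 + 1/6 × (-15000) + 1/2 × 99000 = 66000 − 2500 + 49500 = 113000

Bid B ($145,916.67)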